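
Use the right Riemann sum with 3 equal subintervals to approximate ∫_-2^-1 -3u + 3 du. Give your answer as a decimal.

Δu = (-1 − (-2))/3 = 1/3.
Right endpoints: -5/3, -4/3, -1.
f(-5/3) = 8, f(-4/3) = 7, f(-1) = 6.
Sum = Δu · [f(-5/3) + f(-4/3) + f(-1)].
Sum = 7.

7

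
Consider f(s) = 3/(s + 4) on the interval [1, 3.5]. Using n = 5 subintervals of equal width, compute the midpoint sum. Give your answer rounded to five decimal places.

Δs = (3.5 − 1)/5 = 0.5.
Midpoints: 1.25, 1.75, 2.25, 2.75, 3.25.
f(1.25) = 4/7, f(1.75) = 12/23, f(2.25) = 0.48, f(2.75) = 4/9, f(3.25) = 12/29.
Sum = Δs · [f(1.25) + f(1.75) + f(2.25) + f(2.75) + f(3.25)].
Sum ≈ 1.21570.

1.21570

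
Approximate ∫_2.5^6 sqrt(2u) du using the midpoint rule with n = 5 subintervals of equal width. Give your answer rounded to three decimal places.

Δu = (6 − 2.5)/5 = 0.7.
Midpoints: 2.85, 3.55, 4.25, 4.95, 5.65.
f(2.85) ≈ 2.387, f(3.55) ≈ 2.665, f(4.25) ≈ 2.915, f(4.95) ≈ 3.146, f(5.65) ≈ 3.362.
Sum = Δu · [f(2.85) + f(3.55) + f(4.25) + f(4.95) + f(5.65)].
Sum ≈ 10.133.

10.133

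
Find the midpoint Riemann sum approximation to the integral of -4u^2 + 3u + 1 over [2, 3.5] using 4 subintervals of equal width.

-32.5546875

Δu = (3.5 − 2)/4 = 0.375.
Midpoints: 2.1875, 2.5625, 2.9375, 3.3125.
f(2.1875) = -11.578125, f(2.5625) = -17.578125, f(2.9375) = -24.703125, f(3.3125) = -32.953125.
Sum = Δu · [f(2.1875) + f(2.5625) + f(2.9375) + f(3.3125)].
Sum = -32.5546875.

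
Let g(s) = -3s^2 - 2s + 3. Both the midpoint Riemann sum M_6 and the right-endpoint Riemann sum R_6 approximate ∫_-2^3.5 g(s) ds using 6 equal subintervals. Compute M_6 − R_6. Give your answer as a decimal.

19.8515625

M_6 ≈ -41.469618.
R_6 ≈ -61.321181.
M_6 − R_6 = 19.8515625.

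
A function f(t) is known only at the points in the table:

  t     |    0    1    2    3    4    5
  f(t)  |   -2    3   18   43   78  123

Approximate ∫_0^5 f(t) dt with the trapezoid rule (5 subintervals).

Δt = 1.
T_5 = (1/2)·[(-2) + 2·3 + 2·18 + 2·43 + 2·78 + 123] = 202.5.

202.5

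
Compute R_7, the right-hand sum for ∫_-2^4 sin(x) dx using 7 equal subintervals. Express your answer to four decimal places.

Δx = (4 − (-2))/7 = 6/7.
Right endpoints: -8/7, -2/7, 4/7, 10/7, 16/7, 22/7, 4.
f(-8/7) ≈ -0.9098, f(-2/7) ≈ -0.2818, f(4/7) ≈ 0.5408, f(10/7) ≈ 0.9899, f(16/7) ≈ 0.7551, f(22/7) ≈ -0.0013, f(4) ≈ -0.7568.
Sum = Δx · [f(-8/7) + f(-2/7) + f(4/7) + ...].
Sum ≈ 0.2881.

0.2881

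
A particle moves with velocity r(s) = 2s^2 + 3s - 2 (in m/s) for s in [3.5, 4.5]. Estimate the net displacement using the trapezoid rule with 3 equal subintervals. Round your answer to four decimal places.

42.2037

Δs = (4.5 − 3.5)/3 = 1/3.
r(3.5) = 33, r(23/6) = 350/9, r(25/6) = 407/9, r(4.5) = 52.
T_3 = (Δs/2)·[r(s_0) + 2r(s_1) + 2r(s_2) + r(s_3)].
Sum ≈ 42.2037.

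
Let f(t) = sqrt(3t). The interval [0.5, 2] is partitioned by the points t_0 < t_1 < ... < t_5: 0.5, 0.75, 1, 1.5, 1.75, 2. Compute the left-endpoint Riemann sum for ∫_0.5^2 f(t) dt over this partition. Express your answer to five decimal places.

2.65036

Subinterval widths: 0.25, 0.25, 0.5, 0.25, 0.25.
Left endpoints: 0.5, 0.75, 1, 1.5, 1.75.
f(0.5) ≈ 1.22474, f(0.75) ≈ 1.50000, f(1) ≈ 1.73205, f(1.5) ≈ 2.12132, f(1.75) ≈ 2.29129.
Sum = Σ Δt_i · f(t_i).
Sum ≈ 2.65036.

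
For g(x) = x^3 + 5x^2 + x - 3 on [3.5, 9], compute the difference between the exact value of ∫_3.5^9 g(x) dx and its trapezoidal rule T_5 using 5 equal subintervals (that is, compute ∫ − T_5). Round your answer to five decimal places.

Exact integral: ∫_3.5^9 g(x) dx ≈ 2764.1510417.
T_5 = 2790.49375.
Error ≈ 2764.1510417 − 2790.49375 ≈ -26.34271.

-26.34271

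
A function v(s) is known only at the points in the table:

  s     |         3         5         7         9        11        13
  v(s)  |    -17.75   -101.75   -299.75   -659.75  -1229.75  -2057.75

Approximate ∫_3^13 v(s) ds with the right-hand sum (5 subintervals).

-8697.5

Δs = 2.
Sum = 2·[(-101.75) + (-299.75) + (-659.75) + (-1229.75) + (-2057.75)] = -8697.5.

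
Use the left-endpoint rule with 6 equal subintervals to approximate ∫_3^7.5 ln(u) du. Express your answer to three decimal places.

6.963

Δu = (7.5 − 3)/6 = 0.75.
Left endpoints: 3, 3.75, 4.5, 5.25, 6, 6.75.
f(3) ≈ 1.099, f(3.75) ≈ 1.322, f(4.5) ≈ 1.504, f(5.25) ≈ 1.658, f(6) ≈ 1.792, f(6.75) ≈ 1.910.
Sum = Δu · [f(3) + f(3.75) + f(4.5) + ...].
Sum ≈ 6.963.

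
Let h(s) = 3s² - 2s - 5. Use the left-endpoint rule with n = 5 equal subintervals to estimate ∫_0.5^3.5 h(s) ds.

Δs = (3.5 − 0.5)/5 = 0.6.
Left endpoints: 0.5, 1.1, 1.7, 2.3, 2.9.
h(0.5) = -5.25, h(1.1) = -3.57, h(1.7) = 0.27, h(2.3) = 6.27, h(2.9) = 14.43.
Sum = Δs · [h(0.5) + h(1.1) + h(1.7) + h(2.3) + h(2.9)].
Sum = 7.29.

7.29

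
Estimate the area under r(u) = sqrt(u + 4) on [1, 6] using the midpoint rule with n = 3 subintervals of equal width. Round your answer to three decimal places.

13.636

Δu = (6 − 1)/3 = 5/3.
Midpoints: 11/6, 3.5, 31/6.
r(11/6) ≈ 2.415, r(3.5) ≈ 2.739, r(31/6) ≈ 3.028.
Sum = Δu · [r(11/6) + r(3.5) + r(31/6)].
Sum ≈ 13.636.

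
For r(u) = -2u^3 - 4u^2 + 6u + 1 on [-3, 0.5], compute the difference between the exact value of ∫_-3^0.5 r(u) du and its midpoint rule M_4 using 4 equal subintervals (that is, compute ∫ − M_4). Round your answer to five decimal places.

0.78158

Exact integral: ∫_-3^0.5 r(u) du ≈ -18.4479167.
M_4 ≈ -19.2294922.
Error ≈ -18.4479167 − (-19.2294922) ≈ 0.78158.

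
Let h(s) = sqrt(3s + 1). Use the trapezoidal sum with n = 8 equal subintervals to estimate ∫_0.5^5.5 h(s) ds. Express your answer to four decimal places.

15.3710

Δs = (5.5 − 0.5)/8 = 0.625.
h(0.5) ≈ 1.5811, h(1.125) ≈ 2.0917, h(1.75) ≈ 2.5000, h(2.375) ≈ 2.8504, h(3) ≈ 3.1623, h(3.625) ≈ 3.4460, h(4.25) ≈ 3.7081, h(4.875) ≈ 3.9528, h(5.5) ≈ 4.1833.
T_8 = (Δs/2)·[h(s_0) + 2h(s_1) + ... + 2h(s_{7}) + h(s_8)].
Sum ≈ 15.3710.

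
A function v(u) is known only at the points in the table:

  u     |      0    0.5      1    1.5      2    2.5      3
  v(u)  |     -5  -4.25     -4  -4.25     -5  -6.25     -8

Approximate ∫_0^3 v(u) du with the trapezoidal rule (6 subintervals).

-15.125

Δu = 0.5.
T_6 = (0.5/2)·[(-5) + 2·(-4.25) + 2·(-4) + 2·(-4.25) + 2·(-5) + 2·(-6.25) + (-8)] = -15.125.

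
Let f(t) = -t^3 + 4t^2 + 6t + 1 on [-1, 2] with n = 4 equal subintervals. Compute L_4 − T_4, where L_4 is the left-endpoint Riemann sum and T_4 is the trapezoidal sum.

L_4 = 13.078125.
T_4 = 20.953125.
L_4 − T_4 = -7.875.

-7.875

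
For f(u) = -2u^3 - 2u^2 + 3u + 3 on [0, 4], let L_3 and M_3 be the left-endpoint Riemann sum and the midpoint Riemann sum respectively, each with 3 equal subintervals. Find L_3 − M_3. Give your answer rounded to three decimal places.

L_3 ≈ -52.59259.
M_3 ≈ -126.37037.
L_3 − M_3 ≈ 73.778.

73.778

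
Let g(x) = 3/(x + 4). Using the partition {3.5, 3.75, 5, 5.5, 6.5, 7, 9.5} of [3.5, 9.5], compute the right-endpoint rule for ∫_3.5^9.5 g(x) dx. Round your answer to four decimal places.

1.6490

Subinterval widths: 0.25, 1.25, 0.5, 1, 0.5, 2.5.
Right endpoints: 3.75, 5, 5.5, 6.5, 7, 9.5.
g(3.75) = 12/31, g(5) = 1/3, g(5.5) = 6/19, g(6.5) = 2/7, g(7) = 3/11, g(9.5) = 2/9.
Sum = Σ Δx_i · g(x_i).
Sum ≈ 1.6490.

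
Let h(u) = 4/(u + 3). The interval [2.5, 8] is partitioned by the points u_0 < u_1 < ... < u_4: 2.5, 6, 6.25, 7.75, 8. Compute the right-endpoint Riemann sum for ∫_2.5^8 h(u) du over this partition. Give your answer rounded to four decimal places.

2.3127

Subinterval widths: 3.5, 0.25, 1.5, 0.25.
Right endpoints: 6, 6.25, 7.75, 8.
h(6) = 4/9, h(6.25) = 16/37, h(7.75) = 16/43, h(8) = 4/11.
Sum = Σ Δu_i · h(u_i).
Sum ≈ 2.3127.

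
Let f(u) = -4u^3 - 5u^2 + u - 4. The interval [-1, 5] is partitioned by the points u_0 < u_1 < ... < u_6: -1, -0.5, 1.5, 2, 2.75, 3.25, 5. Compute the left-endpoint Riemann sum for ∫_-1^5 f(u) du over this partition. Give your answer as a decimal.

Subinterval widths: 0.5, 2, 0.5, 0.75, 0.5, 1.75.
Left endpoints: -1, -0.5, 1.5, 2, 2.75, 3.25.
f(-1) = -6, f(-0.5) = -5.25, f(1.5) = -27.25, f(2) = -54, f(2.75) = -122.25, f(3.25) = -190.875.
Sum = Σ Δu_i · f(u_i).
Sum = -462.78125.

-462.78125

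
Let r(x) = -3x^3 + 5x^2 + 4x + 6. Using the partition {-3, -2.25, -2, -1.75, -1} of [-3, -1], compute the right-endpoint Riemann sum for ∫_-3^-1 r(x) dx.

Subinterval widths: 0.75, 0.25, 0.25, 0.75.
Right endpoints: -2.25, -2, -1.75, -1.
r(-2.25) = 56.484375, r(-2) = 42, r(-1.75) = 30.390625, r(-1) = 10.
Sum = Σ Δx_i · r(x_i).
Sum = 67.9609375.

67.9609375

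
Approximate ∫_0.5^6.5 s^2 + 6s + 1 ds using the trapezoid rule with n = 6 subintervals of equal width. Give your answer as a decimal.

224.5

Δs = (6.5 − 0.5)/6 = 1.
f(0.5) = 4.25, f(1.5) = 12.25, f(2.5) = 22.25, f(3.5) = 34.25, f(4.5) = 48.25, f(5.5) = 64.25, f(6.5) = 82.25.
T_6 = (Δs/2)·[f(s_0) + 2f(s_1) + ... + 2f(s_{5}) + f(s_6)].
Sum = 224.5.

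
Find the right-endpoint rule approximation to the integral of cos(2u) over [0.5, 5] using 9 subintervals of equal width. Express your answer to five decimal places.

-0.97888

Δu = (5 − 0.5)/9 = 0.5.
Right endpoints: 1, 1.5, 2, 2.5, 3, 3.5, 4, 4.5, 5.
f(1) ≈ -0.41615, f(1.5) ≈ -0.98999, f(2) ≈ -0.65364, f(2.5) ≈ 0.28366, f(3) ≈ 0.96017, f(3.5) ≈ 0.75390, f(4) ≈ -0.14550, f(4.5) ≈ -0.91113, f(5) ≈ -0.83907.
Sum = Δu · [f(1) + f(1.5) + f(2) + ...].
Sum ≈ -0.97888.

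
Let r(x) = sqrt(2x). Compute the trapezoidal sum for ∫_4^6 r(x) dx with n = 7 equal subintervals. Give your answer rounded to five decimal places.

6.31349

Δx = (6 − 4)/7 = 2/7.
r(4) ≈ 2.82843, r(30/7) ≈ 2.92770, r(32/7) ≈ 3.02372, r(34/7) ≈ 3.11677, r(36/7) ≈ 3.20713, r(38/7) ≈ 3.29502, r(40/7) ≈ 3.38062, r(6) ≈ 3.46410.
T_7 = (Δx/2)·[r(x_0) + 2r(x_1) + ... + 2r(x_{6}) + r(x_7)].
Sum ≈ 6.31349.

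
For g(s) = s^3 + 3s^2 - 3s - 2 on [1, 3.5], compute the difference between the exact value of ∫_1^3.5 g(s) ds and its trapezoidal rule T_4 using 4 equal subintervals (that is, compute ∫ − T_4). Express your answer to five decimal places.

Exact integral: ∫_1^3.5 g(s) ds = 57.265625.
T_4 ≈ 58.8525391.
Error ≈ 57.265625 − 58.8525391 ≈ -1.58691.

-1.58691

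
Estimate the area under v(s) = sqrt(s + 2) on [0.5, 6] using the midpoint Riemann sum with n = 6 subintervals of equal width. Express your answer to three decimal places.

12.455

Δs = (6 − 0.5)/6 = 11/12.
Midpoints: 23/24, 1.875, 67/24, 89/24, 4.625, 133/24.
v(23/24) ≈ 1.720, v(1.875) ≈ 1.969, v(67/24) ≈ 2.189, v(89/24) ≈ 2.389, v(4.625) ≈ 2.574, v(133/24) ≈ 2.746.
Sum = Δs · [v(23/24) + v(1.875) + v(67/24) + ...].
Sum ≈ 12.455.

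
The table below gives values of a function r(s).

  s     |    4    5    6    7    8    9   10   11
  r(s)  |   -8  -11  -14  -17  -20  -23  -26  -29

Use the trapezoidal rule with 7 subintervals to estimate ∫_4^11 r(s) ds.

Δs = 1.
T_7 = (1/2)·[(-8) + 2·(-11) + 2·(-14) + 2·(-17) + 2·(-20) + 2·(-23) + 2·(-26) + (-29)] = -129.5.

-129.5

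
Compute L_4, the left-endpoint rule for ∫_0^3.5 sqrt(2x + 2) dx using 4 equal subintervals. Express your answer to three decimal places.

7.340

Δx = (3.5 − 0)/4 = 0.875.
Left endpoints: 0, 0.875, 1.75, 2.625.
f(0) ≈ 1.414, f(0.875) ≈ 1.936, f(1.75) ≈ 2.345, f(2.625) ≈ 2.693.
Sum = Δx · [f(0) + f(0.875) + f(1.75) + f(2.625)].
Sum ≈ 7.340.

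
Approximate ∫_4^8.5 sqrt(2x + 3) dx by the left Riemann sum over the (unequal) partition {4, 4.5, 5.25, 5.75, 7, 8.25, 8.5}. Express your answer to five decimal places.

17.11122

Subinterval widths: 0.5, 0.75, 0.5, 1.25, 1.25, 0.25.
Left endpoints: 4, 4.5, 5.25, 5.75, 7, 8.25.
f(4) ≈ 3.31662, f(4.5) ≈ 3.46410, f(5.25) ≈ 3.67423, f(5.75) ≈ 3.80789, f(7) ≈ 4.12311, f(8.25) ≈ 4.41588.
Sum = Σ Δx_i · f(x_i).
Sum ≈ 17.11122.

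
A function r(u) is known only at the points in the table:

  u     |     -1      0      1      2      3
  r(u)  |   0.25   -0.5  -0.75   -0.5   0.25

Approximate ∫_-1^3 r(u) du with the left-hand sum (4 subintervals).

Δu = 1.
Sum = 1·[0.25 + (-0.5) + (-0.75) + (-0.5)] = -1.5.

-1.5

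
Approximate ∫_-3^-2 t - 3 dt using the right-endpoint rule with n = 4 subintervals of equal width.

Δt = (-2 − (-3))/4 = 0.25.
Right endpoints: -2.75, -2.5, -2.25, -2.
f(-2.75) = -5.75, f(-2.5) = -5.5, f(-2.25) = -5.25, f(-2) = -5.
Sum = Δt · [f(-2.75) + f(-2.5) + f(-2.25) + f(-2)].
Sum = -5.375.

-5.375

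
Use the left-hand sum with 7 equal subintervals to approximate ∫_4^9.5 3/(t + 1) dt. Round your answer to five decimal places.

2.35404

Δt = (9.5 − 4)/7 = 11/14.
Left endpoints: 4, 67/14, 39/7, 89/14, 50/7, 111/14, 61/7.
f(4) = 0.6, f(67/14) = 14/27, f(39/7) = 21/46, f(89/14) = 42/103, f(50/7) = 7/19, f(111/14) = 0.336, f(61/7) = 21/68.
Sum = Δt · [f(4) + f(67/14) + f(39/7) + ...].
Sum ≈ 2.35404.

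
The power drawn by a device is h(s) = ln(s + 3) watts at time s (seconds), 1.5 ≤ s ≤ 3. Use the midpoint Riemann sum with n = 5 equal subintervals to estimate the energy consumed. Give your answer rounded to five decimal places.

2.48242

Δs = (3 − 1.5)/5 = 0.3.
Midpoints: 1.65, 1.95, 2.25, 2.55, 2.85.
h(1.65) ≈ 1.53687, h(1.95) ≈ 1.59939, h(2.25) ≈ 1.65823, h(2.55) ≈ 1.71380, h(2.85) ≈ 1.76644.
Sum = Δs · [h(1.65) + h(1.95) + h(2.25) + h(2.55) + h(2.85)].
Sum ≈ 2.48242.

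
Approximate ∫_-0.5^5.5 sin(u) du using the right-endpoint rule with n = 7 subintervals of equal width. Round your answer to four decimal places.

Δu = (5.5 − (-0.5))/7 = 6/7.
Right endpoints: 5/14, 17/14, 29/14, 41/14, 53/14, 65/14, 5.5.
f(5/14) ≈ 0.3496, f(17/14) ≈ 0.9371, f(29/14) ≈ 0.8773, f(41/14) ≈ 0.2114, f(53/14) ≈ -0.6005, f(65/14) ≈ -0.9976, f(5.5) ≈ -0.7055.
Sum = Δu · [f(5/14) + f(17/14) + f(29/14) + ...].
Sum ≈ 0.0615.

0.0615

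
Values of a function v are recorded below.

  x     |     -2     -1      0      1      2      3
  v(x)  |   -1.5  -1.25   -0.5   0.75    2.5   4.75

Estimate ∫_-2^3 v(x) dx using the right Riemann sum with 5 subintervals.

Δx = 1.
Sum = 1·[(-1.25) + (-0.5) + 0.75 + 2.5 + 4.75] = 6.25.

6.25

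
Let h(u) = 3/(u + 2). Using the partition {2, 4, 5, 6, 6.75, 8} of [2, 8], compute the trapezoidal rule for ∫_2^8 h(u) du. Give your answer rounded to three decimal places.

Subinterval widths: 2, 1, 1, 0.75, 1.25.
h(2) = 0.75, h(4) = 0.5, h(5) = 3/7, h(6) = 0.375, h(6.75) = 12/35, h(8) = 0.3.
On each subinterval the trapezoid contributes (Δu_i/2)·[h(u_{i-1}) + h(u_i)].
Sum ≈ 2.787.

2.787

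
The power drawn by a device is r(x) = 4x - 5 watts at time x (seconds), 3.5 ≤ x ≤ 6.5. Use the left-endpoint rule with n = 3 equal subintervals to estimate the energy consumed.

39

Δx = (6.5 − 3.5)/3 = 1.
Left endpoints: 3.5, 4.5, 5.5.
r(3.5) = 9, r(4.5) = 13, r(5.5) = 17.
Sum = Δx · [r(3.5) + r(4.5) + r(5.5)].
Sum = 39.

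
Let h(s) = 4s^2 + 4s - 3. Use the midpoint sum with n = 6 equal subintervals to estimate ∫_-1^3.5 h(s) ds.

Δs = (3.5 − (-1))/6 = 0.75.
Midpoints: -0.625, 0.125, 0.875, 1.625, 2.375, 3.125.
h(-0.625) = -3.9375, h(0.125) = -2.4375, h(0.875) = 3.5625, h(1.625) = 14.0625, h(2.375) = 29.0625, h(3.125) = 48.5625.
Sum = Δs · [h(-0.625) + h(0.125) + h(0.875) + ...].
Sum = 66.65625.

66.65625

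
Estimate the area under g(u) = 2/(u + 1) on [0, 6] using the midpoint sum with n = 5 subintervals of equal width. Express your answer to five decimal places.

3.79368

Δu = (6 − 0)/5 = 1.2.
Midpoints: 0.6, 1.8, 3, 4.2, 5.4.
g(0.6) = 1.25, g(1.8) = 5/7, g(3) = 0.5, g(4.2) = 5/13, g(5.4) = 0.3125.
Sum = Δu · [g(0.6) + g(1.8) + g(3) + g(4.2) + g(5.4)].
Sum ≈ 3.79368.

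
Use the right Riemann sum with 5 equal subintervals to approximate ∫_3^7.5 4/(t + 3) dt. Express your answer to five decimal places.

Δt = (7.5 − 3)/5 = 0.9.
Right endpoints: 3.9, 4.8, 5.7, 6.6, 7.5.
f(3.9) = 40/69, f(4.8) = 20/39, f(5.7) = 40/87, f(6.6) = 5/12, f(7.5) = 8/21.
Sum = Δt · [f(3.9) + f(4.8) + f(5.7) + f(6.6) + f(7.5)].
Sum ≈ 2.11493.

2.11493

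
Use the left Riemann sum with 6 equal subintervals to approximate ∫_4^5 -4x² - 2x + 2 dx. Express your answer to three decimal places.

Δx = (5 − 4)/6 = 1/6.
Left endpoints: 4, 25/6, 13/3, 4.5, 14/3, 29/6.
f(4) = -70, f(25/6) = -682/9, f(13/3) = -736/9, f(4.5) = -88, f(14/3) = -850/9, f(29/6) = -910/9.
Sum = Δx · [f(4) + f(25/6) + f(13/3) + ...].
Sum ≈ -85.185.

-85.185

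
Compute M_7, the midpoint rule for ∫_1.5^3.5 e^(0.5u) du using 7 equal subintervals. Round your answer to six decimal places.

Δu = (3.5 − 1.5)/7 = 2/7.
Midpoints: 23/14, 27/14, 31/14, 2.5, 39/14, 43/14, 47/14.
f(23/14) ≈ 2.273746, f(27/14) ≈ 2.622913, f(31/14) ≈ 3.025701, f(2.5) ≈ 3.490343, f(39/14) ≈ 4.026337, f(43/14) ≈ 4.644642, f(47/14) ≈ 5.357896.
Sum = Δu · [f(23/14) + f(27/14) + f(31/14) + ...].
Sum ≈ 7.269023.

7.269023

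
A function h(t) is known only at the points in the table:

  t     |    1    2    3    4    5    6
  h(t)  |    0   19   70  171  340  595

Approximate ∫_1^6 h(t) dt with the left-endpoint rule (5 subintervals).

600

Δt = 1.
Sum = 1·[0 + 19 + 70 + 171 + 340] = 600.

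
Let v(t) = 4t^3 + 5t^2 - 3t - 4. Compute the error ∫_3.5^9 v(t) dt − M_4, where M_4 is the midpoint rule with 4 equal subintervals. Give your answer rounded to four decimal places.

69.3229

Exact integral: ∫_3.5^9 v(t) dt ≈ 7429.354167.
M_4 = 7360.03125.
Error ≈ 7429.354167 − 7360.03125 ≈ 69.3229.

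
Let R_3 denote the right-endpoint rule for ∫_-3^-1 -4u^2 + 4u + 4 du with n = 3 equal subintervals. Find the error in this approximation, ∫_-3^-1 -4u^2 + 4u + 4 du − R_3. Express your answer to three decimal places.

-12.741

Exact integral: ∫_-3^-1 f(u) du ≈ -42.66667.
R_3 ≈ -29.92593.
Error ≈ -42.66667 − (-29.92593) ≈ -12.741.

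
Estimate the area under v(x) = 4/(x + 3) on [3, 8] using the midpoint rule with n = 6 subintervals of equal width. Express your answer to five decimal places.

Δx = (8 − 3)/6 = 5/6.
Midpoints: 41/12, 4.25, 61/12, 71/12, 6.75, 91/12.
v(41/12) = 48/77, v(4.25) = 16/29, v(61/12) = 48/97, v(71/12) = 48/107, v(6.75) = 16/39, v(91/12) = 48/127.
Sum = Δx · [v(41/12) + v(4.25) + v(61/12) + ...].
Sum ≈ 2.42229.

2.42229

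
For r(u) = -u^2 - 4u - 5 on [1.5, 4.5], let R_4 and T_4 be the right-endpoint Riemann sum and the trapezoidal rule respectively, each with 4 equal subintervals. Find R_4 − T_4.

-11.25

R_4 = -91.78125.
T_4 = -80.53125.
R_4 − T_4 = -11.25.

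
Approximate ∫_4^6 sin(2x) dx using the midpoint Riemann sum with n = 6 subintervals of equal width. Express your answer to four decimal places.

Δx = (6 − 4)/6 = 1/3.
Midpoints: 25/6, 4.5, 29/6, 31/6, 5.5, 35/6.
f(25/6) ≈ 0.8873, f(4.5) ≈ 0.4121, f(29/6) ≈ -0.2395, f(31/6) ≈ -0.7886, f(5.5) ≈ -1.0000, f(35/6) ≈ -0.7831.
Sum = Δx · [f(25/6) + f(4.5) + f(29/6) + ...].
Sum ≈ -0.5040.

-0.5040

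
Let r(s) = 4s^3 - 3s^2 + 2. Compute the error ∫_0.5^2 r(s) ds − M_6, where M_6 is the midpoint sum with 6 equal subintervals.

0.09375

Exact integral: ∫_0.5^2 r(s) ds = 11.0625.
M_6 = 10.96875.
Error = 11.0625 − 10.96875 = 0.09375.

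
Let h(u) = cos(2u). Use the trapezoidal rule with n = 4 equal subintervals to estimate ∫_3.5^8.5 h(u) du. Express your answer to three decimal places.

Δu = (8.5 − 3.5)/4 = 1.25.
h(3.5) ≈ 0.754, h(4.75) ≈ -0.997, h(6) ≈ 0.844, h(7.25) ≈ -0.355, h(8.5) ≈ -0.275.
T_4 = (Δu/2)·[h(u_0) + 2h(u_1) + 2h(u_2) + 2h(u_3) + h(u_4)].
Sum ≈ -0.336.

-0.336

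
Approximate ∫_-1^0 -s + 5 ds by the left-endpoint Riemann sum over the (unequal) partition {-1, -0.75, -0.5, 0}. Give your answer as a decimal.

5.6875

Subinterval widths: 0.25, 0.25, 0.5.
Left endpoints: -1, -0.75, -0.5.
f(-1) = 6, f(-0.75) = 5.75, f(-0.5) = 5.5.
Sum = Σ Δs_i · f(s_i).
Sum = 5.6875.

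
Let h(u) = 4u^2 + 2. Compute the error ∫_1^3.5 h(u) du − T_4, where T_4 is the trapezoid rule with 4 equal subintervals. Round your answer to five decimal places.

-0.65104

Exact integral: ∫_1^3.5 h(u) du ≈ 60.8333333.
T_4 = 61.484375.
Error ≈ 60.8333333 − 61.484375 ≈ -0.65104.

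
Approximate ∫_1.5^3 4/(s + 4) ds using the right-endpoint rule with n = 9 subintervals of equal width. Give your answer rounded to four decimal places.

Δs = (3 − 1.5)/9 = 1/6.
Right endpoints: 5/3, 11/6, 2, 13/6, 7/3, 2.5, 8/3, 17/6, 3.
f(5/3) = 12/17, f(11/6) = 24/35, f(2) = 2/3, f(13/6) = 24/37, f(7/3) = 12/19, f(2.5) = 8/13, f(8/3) = 0.6, f(17/6) = 24/41, f(3) = 4/7.
Sum = Δs · [f(5/3) + f(11/6) + f(2) + ...].
Sum ≈ 0.9518.

0.9518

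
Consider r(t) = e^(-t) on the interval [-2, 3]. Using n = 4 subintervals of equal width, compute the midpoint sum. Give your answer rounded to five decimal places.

6.88237

Δt = (3 − (-2))/4 = 1.25.
Midpoints: -1.375, -0.125, 1.125, 2.375.
r(-1.375) ≈ 3.95508, r(-0.125) ≈ 1.13315, r(1.125) ≈ 0.32465, r(2.375) ≈ 0.09301.
Sum = Δt · [r(-1.375) + r(-0.125) + r(1.125) + r(2.375)].
Sum ≈ 6.88237.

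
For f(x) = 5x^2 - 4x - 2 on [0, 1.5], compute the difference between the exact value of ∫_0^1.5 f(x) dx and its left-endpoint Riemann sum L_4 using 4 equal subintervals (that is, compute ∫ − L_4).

0.80859375

Exact integral: ∫_0^1.5 f(x) dx = -1.875.
L_4 = -2.68359375.
Error = -1.875 − (-2.68359375) = 0.80859375.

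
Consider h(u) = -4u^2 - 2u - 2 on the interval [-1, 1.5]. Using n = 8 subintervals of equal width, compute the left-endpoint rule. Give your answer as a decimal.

Δu = (1.5 − (-1))/8 = 0.3125.
Left endpoints: -1, -0.6875, -0.375, -0.0625, 0.25, 0.5625, 0.875, 1.1875.
h(-1) = -4, h(-0.6875) = -2.515625, h(-0.375) = -1.8125, h(-0.0625) = -1.890625, h(0.25) = -2.75, h(0.5625) = -4.390625, h(0.875) = -6.8125, h(1.1875) = -10.015625.
Sum = Δu · [h(-1) + h(-0.6875) + h(-0.375) + ...].
Sum = -10.68359375.

-10.68359375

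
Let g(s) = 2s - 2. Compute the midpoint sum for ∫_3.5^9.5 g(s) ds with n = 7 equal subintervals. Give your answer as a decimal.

Δs = (9.5 − 3.5)/7 = 6/7.
Midpoints: 55/14, 67/14, 79/14, 6.5, 103/14, 115/14, 127/14.
g(55/14) = 41/7, g(67/14) = 53/7, g(79/14) = 65/7, g(6.5) = 11, g(103/14) = 89/7, g(115/14) = 101/7, g(127/14) = 113/7.
Sum = Δs · [g(55/14) + g(67/14) + g(79/14) + ...].
Sum = 66.

66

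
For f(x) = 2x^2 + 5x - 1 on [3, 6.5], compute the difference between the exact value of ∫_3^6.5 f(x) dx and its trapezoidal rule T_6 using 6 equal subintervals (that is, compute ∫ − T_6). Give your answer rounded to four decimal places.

Exact integral: ∫_3^6.5 f(x) dx ≈ 244.708333.
T_6 ≈ 245.105324.
Error ≈ 244.708333 − 245.105324 ≈ -0.3970.

-0.3970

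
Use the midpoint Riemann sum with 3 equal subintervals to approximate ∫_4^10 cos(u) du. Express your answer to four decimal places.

0.2529

Δu = (10 − 4)/3 = 2.
Midpoints: 5, 7, 9.
f(5) ≈ 0.2837, f(7) ≈ 0.7539, f(9) ≈ -0.9111.
Sum = Δu · [f(5) + f(7) + f(9)].
Sum ≈ 0.2529.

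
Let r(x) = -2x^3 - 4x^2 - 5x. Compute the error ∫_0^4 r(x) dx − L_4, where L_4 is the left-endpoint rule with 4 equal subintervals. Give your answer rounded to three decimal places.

Exact integral: ∫_0^4 r(x) dx ≈ -253.33333.
L_4 = -158.
Error ≈ -253.33333 − (-158) ≈ -95.333.

-95.333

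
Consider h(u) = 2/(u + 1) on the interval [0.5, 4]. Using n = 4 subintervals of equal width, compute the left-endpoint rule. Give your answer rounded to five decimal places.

2.86621

Δu = (4 − 0.5)/4 = 0.875.
Left endpoints: 0.5, 1.375, 2.25, 3.125.
h(0.5) = 4/3, h(1.375) = 16/19, h(2.25) = 8/13, h(3.125) = 16/33.
Sum = Δu · [h(0.5) + h(1.375) + h(2.25) + h(3.125)].
Sum ≈ 2.86621.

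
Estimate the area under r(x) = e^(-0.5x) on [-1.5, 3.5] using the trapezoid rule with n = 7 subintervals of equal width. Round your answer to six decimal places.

Δx = (3.5 − (-1.5))/7 = 5/7.
r(-1.5) ≈ 2.117000, r(-11/14) ≈ 1.481207, r(-1/14) ≈ 1.036360, r(9/14) ≈ 0.725112, r(19/14) ≈ 0.507341, r(29/14) ≈ 0.354973, r(39/14) ≈ 0.248365, r(3.5) ≈ 0.173774.
T_7 = (Δx/2)·[r(x_0) + 2r(x_1) + ... + 2r(x_{6}) + r(x_7)].
Sum ≈ 3.927675.

3.927675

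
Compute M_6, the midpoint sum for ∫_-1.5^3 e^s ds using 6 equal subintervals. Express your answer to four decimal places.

Δs = (3 − (-1.5))/6 = 0.75.
Midpoints: -1.125, -0.375, 0.375, 1.125, 1.875, 2.625.
f(-1.125) ≈ 0.3247, f(-0.375) ≈ 0.6873, f(0.375) ≈ 1.4550, f(1.125) ≈ 3.0802, f(1.875) ≈ 6.5208, f(2.625) ≈ 13.8046.
Sum = Δs · [f(-1.125) + f(-0.375) + f(0.375) + ...].
Sum ≈ 19.4044.

19.4044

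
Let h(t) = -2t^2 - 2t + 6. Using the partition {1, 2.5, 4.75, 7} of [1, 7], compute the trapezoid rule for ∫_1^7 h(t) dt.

-248.71875

Subinterval widths: 1.5, 2.25, 2.25.
h(1) = 2, h(2.5) = -11.5, h(4.75) = -48.625, h(7) = -106.
On each subinterval the trapezoid contributes (Δt_i/2)·[h(t_{i-1}) + h(t_i)].
Sum = -248.71875.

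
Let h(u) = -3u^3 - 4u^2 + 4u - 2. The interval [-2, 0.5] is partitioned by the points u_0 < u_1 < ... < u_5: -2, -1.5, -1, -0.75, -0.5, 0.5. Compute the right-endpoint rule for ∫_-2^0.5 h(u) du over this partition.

Subinterval widths: 0.5, 0.5, 0.25, 0.25, 1.
Right endpoints: -1.5, -1, -0.75, -0.5, 0.5.
h(-1.5) = -6.875, h(-1) = -7, h(-0.75) = -5.984375, h(-0.5) = -4.625, h(0.5) = -1.375.
Sum = Σ Δu_i · h(u_i).
Sum = -10.96484375.

-10.96484375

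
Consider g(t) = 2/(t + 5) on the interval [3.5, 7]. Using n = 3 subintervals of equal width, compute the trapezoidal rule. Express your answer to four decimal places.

0.6912

Δt = (7 − 3.5)/3 = 7/6.
g(3.5) = 4/17, g(14/3) = 6/29, g(35/6) = 12/65, g(7) = 1/6.
T_3 = (Δt/2)·[g(t_0) + 2g(t_1) + 2g(t_2) + g(t_3)].
Sum ≈ 0.6912.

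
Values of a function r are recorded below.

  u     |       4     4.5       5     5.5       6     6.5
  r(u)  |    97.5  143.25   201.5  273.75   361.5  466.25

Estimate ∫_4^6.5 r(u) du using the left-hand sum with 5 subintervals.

Δu = 0.5.
Sum = 0.5·[97.5 + 143.25 + 201.5 + 273.75 + 361.5] = 538.75.

538.75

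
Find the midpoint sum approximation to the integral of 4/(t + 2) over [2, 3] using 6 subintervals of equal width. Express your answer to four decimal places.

0.8925

Δt = (3 − 2)/6 = 1/6.
Midpoints: 25/12, 2.25, 29/12, 31/12, 2.75, 35/12.
f(25/12) = 48/49, f(2.25) = 16/17, f(29/12) = 48/53, f(31/12) = 48/55, f(2.75) = 16/19, f(35/12) = 48/59.
Sum = Δt · [f(25/12) + f(2.25) + f(29/12) + ...].
Sum ≈ 0.8925.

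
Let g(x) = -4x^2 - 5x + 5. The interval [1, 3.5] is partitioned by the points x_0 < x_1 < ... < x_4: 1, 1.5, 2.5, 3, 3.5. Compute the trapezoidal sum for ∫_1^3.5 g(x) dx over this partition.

Subinterval widths: 0.5, 1, 0.5, 0.5.
g(1) = -4, g(1.5) = -11.5, g(2.5) = -32.5, g(3) = -46, g(3.5) = -61.5.
On each subinterval the trapezoid contributes (Δx_i/2)·[g(x_{i-1}) + g(x_i)].
Sum = -72.375.

-72.375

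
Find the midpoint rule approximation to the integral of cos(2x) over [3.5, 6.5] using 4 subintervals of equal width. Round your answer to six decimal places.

Δx = (6.5 − 3.5)/4 = 0.75.
Midpoints: 3.875, 4.625, 5.375, 6.125.
f(3.875) ≈ 0.103794, f(4.625) ≈ -0.984765, f(5.375) ≈ -0.243113, f(6.125) ≈ 0.950371.
Sum = Δx · [f(3.875) + f(4.625) + f(5.375) + f(6.125)].
Sum ≈ -0.130285.

-0.130285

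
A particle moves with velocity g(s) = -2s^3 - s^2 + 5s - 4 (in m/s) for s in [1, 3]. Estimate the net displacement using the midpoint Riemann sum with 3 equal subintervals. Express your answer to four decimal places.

Δs = (3 − 1)/3 = 2/3.
Midpoints: 4/3, 2, 8/3.
g(4/3) = -104/27, g(2) = -14, g(8/3) = -964/27.
Sum = Δs · [g(4/3) + g(2) + g(8/3)].
Sum ≈ -35.7037.

-35.7037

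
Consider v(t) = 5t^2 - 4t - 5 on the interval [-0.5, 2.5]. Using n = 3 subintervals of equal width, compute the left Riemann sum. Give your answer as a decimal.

Δt = (2.5 − (-0.5))/3 = 1.
Left endpoints: -0.5, 0.5, 1.5.
v(-0.5) = -1.75, v(0.5) = -5.75, v(1.5) = 0.25.
Sum = Δt · [v(-0.5) + v(0.5) + v(1.5)].
Sum = -7.25.

-7.25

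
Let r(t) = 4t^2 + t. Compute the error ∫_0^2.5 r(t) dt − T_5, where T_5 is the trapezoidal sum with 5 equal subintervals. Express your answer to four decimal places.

Exact integral: ∫_0^2.5 r(t) dt ≈ 23.958333.
T_5 = 24.375.
Error ≈ 23.958333 − 24.375 ≈ -0.4167.

-0.4167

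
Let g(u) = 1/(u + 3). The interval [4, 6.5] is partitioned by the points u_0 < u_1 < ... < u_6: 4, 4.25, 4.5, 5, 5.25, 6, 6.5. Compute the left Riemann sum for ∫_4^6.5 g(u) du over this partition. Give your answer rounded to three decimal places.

Subinterval widths: 0.25, 0.25, 0.5, 0.25, 0.75, 0.5.
Left endpoints: 4, 4.25, 4.5, 5, 5.25, 6.
g(4) = 1/7, g(4.25) = 4/29, g(4.5) = 2/15, g(5) = 0.125, g(5.25) = 4/33, g(6) = 1/9.
Sum = Σ Δu_i · g(u_i).
Sum ≈ 0.315.

0.315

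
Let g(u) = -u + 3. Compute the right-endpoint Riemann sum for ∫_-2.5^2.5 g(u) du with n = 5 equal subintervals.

Δu = (2.5 − (-2.5))/5 = 1.
Right endpoints: -1.5, -0.5, 0.5, 1.5, 2.5.
g(-1.5) = 4.5, g(-0.5) = 3.5, g(0.5) = 2.5, g(1.5) = 1.5, g(2.5) = 0.5.
Sum = Δu · [g(-1.5) + g(-0.5) + g(0.5) + g(1.5) + g(2.5)].
Sum = 12.5.

12.5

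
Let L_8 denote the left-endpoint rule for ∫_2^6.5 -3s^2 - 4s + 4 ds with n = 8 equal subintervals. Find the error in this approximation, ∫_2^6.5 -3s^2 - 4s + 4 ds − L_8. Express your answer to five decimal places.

Exact integral: ∫_2^6.5 f(s) ds = -325.125.
L_8 ≈ -288.5009766.
Error ≈ -325.125 − (-288.5009766) ≈ -36.62402.

-36.62402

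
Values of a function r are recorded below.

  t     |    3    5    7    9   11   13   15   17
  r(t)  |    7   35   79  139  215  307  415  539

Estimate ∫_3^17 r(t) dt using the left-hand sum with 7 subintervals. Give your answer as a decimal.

2394

Δt = 2.
Sum = 2·[7 + 35 + 79 + 139 + 215 + 307 + 415] = 2394.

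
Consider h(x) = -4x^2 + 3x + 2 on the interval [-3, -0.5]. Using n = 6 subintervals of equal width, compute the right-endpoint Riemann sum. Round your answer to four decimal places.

-35.3935

Δx = (-0.5 − (-3))/6 = 5/12.
Right endpoints: -31/12, -13/6, -1.75, -4/3, -11/12, -0.5.
h(-31/12) = -292/9, h(-13/6) = -419/18, h(-1.75) = -15.5, h(-4/3) = -82/9, h(-11/12) = -37/9, h(-0.5) = -0.5.
Sum = Δx · [h(-31/12) + h(-13/6) + h(-1.75) + ...].
Sum ≈ -35.3935.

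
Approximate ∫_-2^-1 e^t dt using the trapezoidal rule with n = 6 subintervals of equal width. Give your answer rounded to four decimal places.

0.2331

Δt = (-1 − (-2))/6 = 1/6.
f(-2) ≈ 0.1353, f(-11/6) ≈ 0.1599, f(-5/3) ≈ 0.1889, f(-1.5) ≈ 0.2231, f(-4/3) ≈ 0.2636, f(-7/6) ≈ 0.3114, f(-1) ≈ 0.3679.
T_6 = (Δt/2)·[f(t_0) + 2f(t_1) + ... + 2f(t_{5}) + f(t_6)].
Sum ≈ 0.2331.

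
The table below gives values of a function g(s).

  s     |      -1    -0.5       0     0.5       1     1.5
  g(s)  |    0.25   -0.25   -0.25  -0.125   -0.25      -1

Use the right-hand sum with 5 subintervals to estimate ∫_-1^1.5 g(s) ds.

Δs = 0.5.
Sum = 0.5·[(-0.25) + (-0.25) + (-0.125) + (-0.25) + (-1)] = -0.9375.

-0.9375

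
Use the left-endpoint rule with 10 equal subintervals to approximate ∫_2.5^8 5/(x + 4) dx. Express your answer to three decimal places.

Δx = (8 − 2.5)/10 = 0.55.
Left endpoints: 2.5, 3.05, 3.6, 4.15, 4.7, 5.25, 5.8, 6.35, 6.9, 7.45.
f(2.5) = 10/13, f(3.05) = 100/141, f(3.6) = 25/38, f(4.15) = 100/163, f(4.7) = 50/87, f(5.25) = 20/37, f(5.8) = 25/49, f(6.35) = 100/207, f(6.9) = 50/109, f(7.45) = 100/229.
Sum = Δx · [f(2.5) + f(3.05) + f(3.6) + ...].
Sum ≈ 3.165.

3.165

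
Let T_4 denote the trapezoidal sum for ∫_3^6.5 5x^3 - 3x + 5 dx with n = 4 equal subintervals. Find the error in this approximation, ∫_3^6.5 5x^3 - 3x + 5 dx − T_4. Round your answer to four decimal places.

-31.8213

Exact integral: ∫_3^6.5 f(x) dx = 2097.703125.
T_4 ≈ 2129.524414.
Error ≈ 2097.703125 − 2129.524414 ≈ -31.8213.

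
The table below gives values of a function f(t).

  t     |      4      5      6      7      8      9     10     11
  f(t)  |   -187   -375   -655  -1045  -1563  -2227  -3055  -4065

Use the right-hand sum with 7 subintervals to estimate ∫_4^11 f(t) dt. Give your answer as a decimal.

Δt = 1.
Sum = 1·[(-375) + (-655) + (-1045) + (-1563) + (-2227) + (-3055) + (-4065)] = -12985.

-12985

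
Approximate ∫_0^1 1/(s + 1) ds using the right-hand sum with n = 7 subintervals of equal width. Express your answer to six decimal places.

Δs = (1 − 0)/7 = 1/7.
Right endpoints: 1/7, 2/7, 3/7, 4/7, 5/7, 6/7, 1.
f(1/7) = 0.875, f(2/7) = 7/9, f(3/7) = 0.7, f(4/7) = 7/11, f(5/7) = 7/12, f(6/7) = 7/13, f(1) = 0.5.
Sum = Δs · [f(1/7) + f(2/7) + f(3/7) + ...].
Sum ≈ 0.658705.

0.658705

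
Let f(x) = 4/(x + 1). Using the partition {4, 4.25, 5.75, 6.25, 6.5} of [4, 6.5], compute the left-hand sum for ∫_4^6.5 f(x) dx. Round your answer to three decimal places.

Subinterval widths: 0.25, 1.5, 0.5, 0.25.
Left endpoints: 4, 4.25, 5.75, 6.25.
f(4) = 0.8, f(4.25) = 16/21, f(5.75) = 16/27, f(6.25) = 16/29.
Sum = Σ Δx_i · f(x_i).
Sum ≈ 1.777.

1.777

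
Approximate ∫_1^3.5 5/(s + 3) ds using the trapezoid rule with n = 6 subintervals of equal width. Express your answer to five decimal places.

Δs = (3.5 − 1)/6 = 5/12.
f(1) = 1.25, f(17/12) = 60/53, f(11/6) = 30/29, f(2.25) = 20/21, f(8/3) = 15/17, f(37/12) = 60/73, f(3.5) = 10/13.
T_6 = (Δs/2)·[f(s_0) + 2f(s_1) + ... + 2f(s_{5}) + f(s_6)].
Sum ≈ 2.43034.

2.43034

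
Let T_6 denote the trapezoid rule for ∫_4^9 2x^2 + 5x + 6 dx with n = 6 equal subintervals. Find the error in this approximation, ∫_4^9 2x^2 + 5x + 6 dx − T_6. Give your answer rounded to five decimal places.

Exact integral: ∫_4^9 f(x) dx ≈ 635.8333333.
T_6 ≈ 636.9907407.
Error ≈ 635.8333333 − 636.9907407 ≈ -1.15741.

-1.15741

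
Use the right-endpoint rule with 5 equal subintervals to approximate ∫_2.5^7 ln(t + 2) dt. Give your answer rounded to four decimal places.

Δt = (7 − 2.5)/5 = 0.9.
Right endpoints: 3.4, 4.3, 5.2, 6.1, 7.
f(3.4) ≈ 1.6864, f(4.3) ≈ 1.8405, f(5.2) ≈ 1.9741, f(6.1) ≈ 2.0919, f(7) ≈ 2.1972.
Sum = Δt · [f(3.4) + f(4.3) + f(5.2) + f(6.1) + f(7)].
Sum ≈ 8.8111.

8.8111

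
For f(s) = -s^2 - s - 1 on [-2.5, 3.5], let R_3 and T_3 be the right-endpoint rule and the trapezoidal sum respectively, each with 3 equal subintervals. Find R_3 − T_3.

R_3 = -44.5.
T_3 = -32.5.
R_3 − T_3 = -12.

-12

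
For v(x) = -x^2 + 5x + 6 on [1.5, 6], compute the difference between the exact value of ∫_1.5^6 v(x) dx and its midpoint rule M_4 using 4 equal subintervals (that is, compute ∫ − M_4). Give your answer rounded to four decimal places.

-0.4746

Exact integral: ∫_1.5^6 v(x) dx = 40.5.
M_4 ≈ 40.974609.
Error ≈ 40.5 − 40.974609 ≈ -0.4746.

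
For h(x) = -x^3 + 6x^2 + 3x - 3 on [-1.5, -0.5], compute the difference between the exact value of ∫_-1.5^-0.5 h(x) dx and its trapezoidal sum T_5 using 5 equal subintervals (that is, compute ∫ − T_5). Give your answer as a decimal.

Exact integral: ∫_-1.5^-0.5 h(x) dx = 1.75.
T_5 = 1.81.
Error = 1.75 − 1.81 = -0.06.

-0.06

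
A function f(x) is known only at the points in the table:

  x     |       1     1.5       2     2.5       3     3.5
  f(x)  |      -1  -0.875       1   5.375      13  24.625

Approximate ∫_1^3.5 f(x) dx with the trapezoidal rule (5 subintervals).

15.15625

Δx = 0.5.
T_5 = (0.5/2)·[(-1) + 2·(-0.875) + 2·1 + 2·5.375 + 2·13 + 24.625] = 15.15625.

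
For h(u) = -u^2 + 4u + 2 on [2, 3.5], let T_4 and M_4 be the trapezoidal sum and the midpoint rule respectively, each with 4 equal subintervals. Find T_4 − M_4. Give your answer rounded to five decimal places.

T_4 = 7.83984375.
M_4 ≈ 7.8925781.
T_4 − M_4 ≈ -0.05273.

-0.05273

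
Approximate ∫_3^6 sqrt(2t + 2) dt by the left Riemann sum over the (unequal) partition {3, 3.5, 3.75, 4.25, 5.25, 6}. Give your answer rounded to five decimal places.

9.59734

Subinterval widths: 0.5, 0.25, 0.5, 1, 0.75.
Left endpoints: 3, 3.5, 3.75, 4.25, 5.25.
f(3) ≈ 2.82843, f(3.5) ≈ 3.00000, f(3.75) ≈ 3.08221, f(4.25) ≈ 3.24037, f(5.25) ≈ 3.53553.
Sum = Σ Δt_i · f(t_i).
Sum ≈ 9.59734.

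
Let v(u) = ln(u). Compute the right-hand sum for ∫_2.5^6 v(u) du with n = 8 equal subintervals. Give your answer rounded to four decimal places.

Δu = (6 − 2.5)/8 = 0.4375.
Right endpoints: 2.9375, 3.375, 3.8125, 4.25, 4.6875, 5.125, 5.5625, 6.
v(2.9375) ≈ 1.0776, v(3.375) ≈ 1.2164, v(3.8125) ≈ 1.3383, v(4.25) ≈ 1.4469, v(4.6875) ≈ 1.5449, v(5.125) ≈ 1.6341, v(5.5625) ≈ 1.7160, v(6) ≈ 1.7918.
Sum = Δu · [v(2.9375) + v(3.375) + v(3.8125) + ...].
Sum ≈ 5.1476.

5.1476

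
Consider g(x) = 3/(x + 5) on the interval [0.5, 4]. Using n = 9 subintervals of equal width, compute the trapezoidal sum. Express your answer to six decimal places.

1.478212

Δx = (4 − 0.5)/9 = 7/18.
g(0.5) = 6/11, g(8/9) = 27/53, g(23/18) = 54/113, g(5/3) = 0.45, g(37/18) = 54/127, g(22/9) = 27/67, g(17/6) = 18/47, g(29/9) = 27/74, g(65/18) = 54/155, g(4) = 1/3.
T_9 = (Δx/2)·[g(x_0) + 2g(x_1) + ... + 2g(x_{8}) + g(x_9)].
Sum ≈ 1.478212.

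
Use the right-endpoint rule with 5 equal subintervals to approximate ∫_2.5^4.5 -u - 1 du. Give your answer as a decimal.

-9.4

Δu = (4.5 − 2.5)/5 = 0.4.
Right endpoints: 2.9, 3.3, 3.7, 4.1, 4.5.
f(2.9) = -3.9, f(3.3) = -4.3, f(3.7) = -4.7, f(4.1) = -5.1, f(4.5) = -5.5.
Sum = Δu · [f(2.9) + f(3.3) + f(3.7) + f(4.1) + f(4.5)].
Sum = -9.4.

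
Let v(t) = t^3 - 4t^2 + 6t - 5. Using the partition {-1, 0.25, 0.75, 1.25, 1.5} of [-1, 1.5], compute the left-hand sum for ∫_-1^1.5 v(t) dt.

Subinterval widths: 1.25, 0.5, 0.5, 0.25.
Left endpoints: -1, 0.25, 0.75, 1.25.
v(-1) = -16, v(0.25) = -3.734375, v(0.75) = -2.328125, v(1.25) = -1.796875.
Sum = Σ Δt_i · v(t_i).
Sum = -23.48046875.

-23.48046875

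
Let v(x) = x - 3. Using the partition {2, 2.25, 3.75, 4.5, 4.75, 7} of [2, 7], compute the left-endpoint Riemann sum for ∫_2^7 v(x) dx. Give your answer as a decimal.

Subinterval widths: 0.25, 1.5, 0.75, 0.25, 2.25.
Left endpoints: 2, 2.25, 3.75, 4.5, 4.75.
v(2) = -1, v(2.25) = -0.75, v(3.75) = 0.75, v(4.5) = 1.5, v(4.75) = 1.75.
Sum = Σ Δx_i · v(x_i).
Sum = 3.5.

3.5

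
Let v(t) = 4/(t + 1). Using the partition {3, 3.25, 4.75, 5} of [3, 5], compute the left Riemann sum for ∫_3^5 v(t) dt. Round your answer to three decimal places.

Subinterval widths: 0.25, 1.5, 0.25.
Left endpoints: 3, 3.25, 4.75.
v(3) = 1, v(3.25) = 16/17, v(4.75) = 16/23.
Sum = Σ Δt_i · v(t_i).
Sum ≈ 1.836.

1.836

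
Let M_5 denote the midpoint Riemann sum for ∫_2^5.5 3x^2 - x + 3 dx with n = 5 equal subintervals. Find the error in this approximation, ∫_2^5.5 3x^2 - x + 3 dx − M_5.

0.42875

Exact integral: ∫_2^5.5 f(x) dx = 155.75.
M_5 = 155.32125.
Error = 155.75 − 155.32125 = 0.42875.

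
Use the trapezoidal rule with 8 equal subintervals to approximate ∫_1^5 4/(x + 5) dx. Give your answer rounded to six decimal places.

2.044783

Δx = (5 − 1)/8 = 0.5.
f(1) = 2/3, f(1.5) = 8/13, f(2) = 4/7, f(2.5) = 8/15, f(3) = 0.5, f(3.5) = 8/17, f(4) = 4/9, f(4.5) = 8/19, f(5) = 0.4.
T_8 = (Δx/2)·[f(x_0) + 2f(x_1) + ... + 2f(x_{7}) + f(x_8)].
Sum ≈ 2.044783.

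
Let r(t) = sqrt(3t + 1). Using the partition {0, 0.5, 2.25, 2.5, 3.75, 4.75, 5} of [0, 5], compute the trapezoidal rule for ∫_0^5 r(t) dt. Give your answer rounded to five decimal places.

13.87747

Subinterval widths: 0.5, 1.75, 0.25, 1.25, 1, 0.25.
r(0) ≈ 1.00000, r(0.5) ≈ 1.58114, r(2.25) ≈ 2.78388, r(2.5) ≈ 2.91548, r(3.75) ≈ 3.50000, r(4.75) ≈ 3.90512, r(5) ≈ 4.00000.
On each subinterval the trapezoid contributes (Δt_i/2)·[r(t_{i-1}) + r(t_i)].
Sum ≈ 13.87747.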